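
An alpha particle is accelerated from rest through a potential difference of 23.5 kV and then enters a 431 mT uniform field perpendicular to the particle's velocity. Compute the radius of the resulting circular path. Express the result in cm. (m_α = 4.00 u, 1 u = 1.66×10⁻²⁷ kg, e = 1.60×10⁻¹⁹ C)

The kinetic energy gained is K = qV = (2×1.60×10^-19)(2.35×10^4) = 7.52×10^-15 J.
v = √(2K/m) = 1.51×10^6 m/s.
r = mv/(qB) = (6.64×10^-27)(1.51×10^6) / [(2×1.60×10^-19)(0.431)] = 0.0725 m.

r ≈ 7.25 cm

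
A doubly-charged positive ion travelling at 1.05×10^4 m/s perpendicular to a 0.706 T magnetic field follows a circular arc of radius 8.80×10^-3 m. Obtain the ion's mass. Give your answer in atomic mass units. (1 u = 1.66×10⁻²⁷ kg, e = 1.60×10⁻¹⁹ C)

m ≈ 114 u

qvB = mv²/r ⇒ m = qBr/v.
m = (2×1.60×10^-19)(0.706)(8.80×10^-3) / (1.05×10^4) = 1.89×10^-25 kg = 114 u.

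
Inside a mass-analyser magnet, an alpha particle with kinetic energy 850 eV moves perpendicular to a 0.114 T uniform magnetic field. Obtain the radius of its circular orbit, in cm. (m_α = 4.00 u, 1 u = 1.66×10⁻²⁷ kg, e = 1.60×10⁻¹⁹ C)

Convert the energy: K = 850 eV = 1.36×10^-16 J.
v = √(2K/m) = √(2·1.36×10^-16/6.64×10^-27) = 2.02×10^5 m/s.
r = mv/(qB) = (6.64×10^-27)(2.02×10^5) / [(2×1.60×10^-19)(0.114)] = 0.0368 m.

r ≈ 3.68 cm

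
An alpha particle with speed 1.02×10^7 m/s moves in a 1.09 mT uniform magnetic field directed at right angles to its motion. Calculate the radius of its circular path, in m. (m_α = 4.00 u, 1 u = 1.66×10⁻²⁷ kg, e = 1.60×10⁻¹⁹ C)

r ≈ 194 m

The magnetic force provides the centripetal force: qvB = mv²/r, so r = mv/(qB).
r = (6.64×10^-27 kg)(1.02×10^7 m/s) / [(2×1.60×10^-19 C)(1.09×10^-3 T)] = 194 m.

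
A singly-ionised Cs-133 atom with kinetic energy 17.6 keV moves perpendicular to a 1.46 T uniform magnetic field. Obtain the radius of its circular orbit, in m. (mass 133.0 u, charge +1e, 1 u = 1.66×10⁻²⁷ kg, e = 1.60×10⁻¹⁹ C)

Convert the energy: K = 17.6 keV = 2.82×10^-15 J.
v = √(2K/m) = √(2·2.82×10^-15/2.21×10^-25) = 1.60×10^5 m/s.
r = mv/(qB) = (2.21×10^-25)(1.60×10^5) / [(1×1.60×10^-19)(1.46)] = 0.151 m.

r ≈ 0.151 m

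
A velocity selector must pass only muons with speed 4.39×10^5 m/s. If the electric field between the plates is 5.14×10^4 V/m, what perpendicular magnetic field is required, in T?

B ≈ 0.117 T

qE = qvB ⇒ B = E/v = (5.14×10^4) / (4.39×10^5) = 0.117 T.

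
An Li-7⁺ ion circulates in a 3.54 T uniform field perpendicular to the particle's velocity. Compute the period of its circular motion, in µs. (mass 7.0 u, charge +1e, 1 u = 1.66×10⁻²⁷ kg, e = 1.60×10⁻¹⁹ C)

T ≈ 0.129 µs

The cyclotron period is independent of speed: T = 2πm/(qB).
T = 2π(1.16×10^-26) / [(1×1.60×10^-19)(3.54)] = 1.29×10^-7 s.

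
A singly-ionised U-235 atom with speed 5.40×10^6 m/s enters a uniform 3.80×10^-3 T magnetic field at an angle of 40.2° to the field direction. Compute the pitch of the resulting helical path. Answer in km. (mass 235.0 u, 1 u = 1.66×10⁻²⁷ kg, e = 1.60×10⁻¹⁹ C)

pitch ≈ 16.6 km

The velocity component along B is v∥ = v cos40.2° = 4.12×10^6 m/s.
The cyclotron period T = 2πm/(qB) = 4.03×10^-3 s is set by m, q, B alone.
Pitch = v∥·T = (4.12×10^6)(4.03×10^-3) = 1.66×10^4 m.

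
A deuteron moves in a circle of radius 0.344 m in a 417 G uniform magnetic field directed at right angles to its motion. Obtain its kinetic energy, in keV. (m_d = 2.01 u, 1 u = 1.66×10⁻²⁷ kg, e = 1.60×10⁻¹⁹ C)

K ≈ 4.93 keV

v = qBr/m = (1×1.60×10^-19)(0.0417)(0.344) / (3.34×10^-27) = 6.88×10^5 m/s.
K = ½mv² = 0.5·(3.34×10^-27)·(6.88×10^5)² = 7.89×10^-16 J = 4.93 keV.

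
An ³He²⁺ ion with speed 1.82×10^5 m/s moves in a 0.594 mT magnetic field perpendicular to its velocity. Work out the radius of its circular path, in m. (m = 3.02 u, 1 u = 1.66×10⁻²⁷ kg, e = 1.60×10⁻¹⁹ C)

The magnetic force provides the centripetal force: qvB = mv²/r, so r = mv/(qB).
r = (5.01×10^-27 kg)(1.82×10^5 m/s) / [(2×1.60×10^-19 C)(5.94×10^-4 T)] = 4.80 m.

r ≈ 4.80 m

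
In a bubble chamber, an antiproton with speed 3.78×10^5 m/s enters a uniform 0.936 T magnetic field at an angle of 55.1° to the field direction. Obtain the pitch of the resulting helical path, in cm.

pitch ≈ 1.52 cm

The velocity component along B is v∥ = v cos55.1° = 2.16×10^5 m/s.
The cyclotron period T = 2πm/(qB) = 7.01×10^-8 s is set by m, q, B alone.
Pitch = v∥·T = (2.16×10^5)(7.01×10^-8) = 0.0152 m.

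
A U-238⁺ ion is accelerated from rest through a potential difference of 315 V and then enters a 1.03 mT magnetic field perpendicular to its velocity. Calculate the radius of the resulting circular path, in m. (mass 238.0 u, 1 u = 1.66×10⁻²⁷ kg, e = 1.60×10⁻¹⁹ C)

The kinetic energy gained is K = qV = (1×1.60×10^-19)(315) = 5.04×10^-17 J.
v = √(2K/m) = 1.60×10^4 m/s.
r = mv/(qB) = (3.95×10^-25)(1.60×10^4) / [(1×1.60×10^-19)(1.03×10^-3)] = 38.3 m.

r ≈ 38.3 m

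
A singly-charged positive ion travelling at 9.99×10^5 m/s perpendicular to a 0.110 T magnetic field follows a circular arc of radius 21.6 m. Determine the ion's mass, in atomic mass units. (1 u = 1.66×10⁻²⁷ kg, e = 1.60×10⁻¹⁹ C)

qvB = mv²/r ⇒ m = qBr/v.
m = (1×1.60×10^-19)(0.110)(21.6) / (9.99×10^5) = 3.81×10^-25 kg = 229 u.

m ≈ 229 u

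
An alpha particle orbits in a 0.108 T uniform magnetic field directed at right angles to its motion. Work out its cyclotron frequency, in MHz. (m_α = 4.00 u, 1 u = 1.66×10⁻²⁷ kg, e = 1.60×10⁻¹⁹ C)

f ≈ 0.828 MHz

f = qB/(2πm) = (2×1.60×10^-19)(0.108) / [2π(6.64×10^-27)] = 8.28×10^5 Hz.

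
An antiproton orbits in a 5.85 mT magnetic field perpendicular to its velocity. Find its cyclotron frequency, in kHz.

f = qB/(2πm) = (1×1.60×10^-19)(5.85×10^-3) / [2π(1.67×10^-27)] = 8.92×10^4 Hz.

f ≈ 89.2 kHz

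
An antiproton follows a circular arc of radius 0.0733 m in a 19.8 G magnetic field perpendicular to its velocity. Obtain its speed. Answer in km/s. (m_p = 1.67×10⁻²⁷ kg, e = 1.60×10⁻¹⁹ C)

v ≈ 13.9 km/s

From qvB = mv²/r, v = qBr/m.
v = (1×1.60×10^-19)(1.98×10^-3)(0.0733) / (1.67×10^-27) = 1.39×10^4 m/s.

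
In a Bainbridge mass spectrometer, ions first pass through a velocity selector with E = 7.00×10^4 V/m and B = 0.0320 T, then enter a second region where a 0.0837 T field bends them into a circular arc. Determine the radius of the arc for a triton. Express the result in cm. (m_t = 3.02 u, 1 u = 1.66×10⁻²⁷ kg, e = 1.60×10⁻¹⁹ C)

The selector passes v = E/B = 7.00×10^4/0.0320 = 2.19×10^6 m/s.
In the deflection region, r = mv/(qB₂) = (5.01×10^-27)(2.19×10^6) / [(1×1.60×10^-19)(0.0837)] = 0.819 m.

r ≈ 81.9 cm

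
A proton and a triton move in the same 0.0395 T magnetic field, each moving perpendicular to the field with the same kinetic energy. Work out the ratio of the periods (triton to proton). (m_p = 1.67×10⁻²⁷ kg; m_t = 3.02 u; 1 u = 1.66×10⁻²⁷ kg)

T = 2πm/(qB) is independent of speed, so T₂/T₁ = (m₂/q₂)/(m₁/q₁).
T_{triton}/T_{proton} = (5.01×10^-27/1e) / (1.67×10^-27/1e) = 3.00.

ratio ≈ 3.00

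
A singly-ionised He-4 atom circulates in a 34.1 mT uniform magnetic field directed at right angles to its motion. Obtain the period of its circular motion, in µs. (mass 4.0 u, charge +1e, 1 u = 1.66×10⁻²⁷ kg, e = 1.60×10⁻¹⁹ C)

T ≈ 7.65 µs

The cyclotron period is independent of speed: T = 2πm/(qB).
T = 2π(6.64×10^-27) / [(1×1.60×10^-19)(0.0341)] = 7.65×10^-6 s.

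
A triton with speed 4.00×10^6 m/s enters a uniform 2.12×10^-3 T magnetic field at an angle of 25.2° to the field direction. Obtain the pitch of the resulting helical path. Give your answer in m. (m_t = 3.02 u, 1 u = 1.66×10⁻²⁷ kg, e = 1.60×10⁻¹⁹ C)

pitch ≈ 336 m

The velocity component along B is v∥ = v cos25.2° = 3.62×10^6 m/s.
The cyclotron period T = 2πm/(qB) = 9.29×10^-5 s is set by m, q, B alone.
Pitch = v∥·T = (3.62×10^6)(9.29×10^-5) = 336 m.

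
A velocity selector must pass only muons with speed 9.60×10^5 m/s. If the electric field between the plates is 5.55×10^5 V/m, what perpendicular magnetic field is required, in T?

B ≈ 0.578 T

qE = qvB ⇒ B = E/v = (5.55×10^5) / (9.60×10^5) = 0.578 T.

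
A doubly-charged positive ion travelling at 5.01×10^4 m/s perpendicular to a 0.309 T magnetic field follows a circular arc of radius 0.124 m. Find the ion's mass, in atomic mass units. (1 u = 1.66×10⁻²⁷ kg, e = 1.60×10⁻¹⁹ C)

m ≈ 147 u

qvB = mv²/r ⇒ m = qBr/v.
m = (2×1.60×10^-19)(0.309)(0.124) / (5.01×10^4) = 2.45×10^-25 kg = 147 u.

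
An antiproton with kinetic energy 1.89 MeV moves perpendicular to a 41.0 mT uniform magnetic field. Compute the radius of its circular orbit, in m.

r ≈ 4.84 m

Convert the energy: K = 1.89 MeV = 3.02×10^-13 J.
v = √(2K/m) = √(2·3.02×10^-13/1.67×10^-27) = 1.90×10^7 m/s.
r = mv/(qB) = (1.67×10^-27)(1.90×10^7) / [(1×1.60×10^-19)(0.0410)] = 4.84 m.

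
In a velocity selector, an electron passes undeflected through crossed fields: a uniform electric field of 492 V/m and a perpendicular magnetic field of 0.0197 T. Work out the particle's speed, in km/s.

v ≈ 25.0 km/s

For zero net force, qE = qvB, so v = E/B.
v = (492) / (0.0197) = 2.50×10^4 m/s.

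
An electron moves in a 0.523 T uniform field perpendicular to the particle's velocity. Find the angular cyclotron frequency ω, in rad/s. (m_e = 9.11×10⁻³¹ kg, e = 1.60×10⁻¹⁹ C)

ω ≈ 9.19×10^10 rad/s

ω = qB/m = (1×1.60×10^-19)(0.523) / (9.11×10^-31) = 9.19×10^10 rad/s.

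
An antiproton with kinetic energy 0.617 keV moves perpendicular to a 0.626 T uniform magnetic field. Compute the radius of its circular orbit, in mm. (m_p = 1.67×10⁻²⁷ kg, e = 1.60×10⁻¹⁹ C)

Convert the energy: K = 0.617 keV = 9.87×10^-17 J.
v = √(2K/m) = √(2·9.87×10^-17/1.67×10^-27) = 3.44×10^5 m/s.
r = mv/(qB) = (1.67×10^-27)(3.44×10^5) / [(1×1.60×10^-19)(0.626)] = 5.73×10^-3 m.

r ≈ 5.73 mm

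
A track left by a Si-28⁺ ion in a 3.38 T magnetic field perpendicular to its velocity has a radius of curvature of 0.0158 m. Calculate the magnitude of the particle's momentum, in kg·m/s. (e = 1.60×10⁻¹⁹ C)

Since qvB = mv²/r, the momentum p = mv = qBr.
p = (1×1.60×10^-19)(3.38)(0.0158) = 8.54×10^-21 kg·m/s.

p ≈ 8.54×10^-21 kg·m/s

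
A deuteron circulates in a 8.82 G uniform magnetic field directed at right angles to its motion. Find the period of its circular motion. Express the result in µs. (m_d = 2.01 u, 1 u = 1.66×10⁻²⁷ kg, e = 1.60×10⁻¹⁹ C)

T ≈ 149 µs

The cyclotron period is independent of speed: T = 2πm/(qB).
T = 2π(3.34×10^-27) / [(1×1.60×10^-19)(8.82×10^-4)] = 1.49×10^-4 s.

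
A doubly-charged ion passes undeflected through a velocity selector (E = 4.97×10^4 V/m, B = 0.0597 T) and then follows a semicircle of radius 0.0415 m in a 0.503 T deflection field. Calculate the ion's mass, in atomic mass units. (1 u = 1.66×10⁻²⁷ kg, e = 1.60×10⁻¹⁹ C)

v = E/B₁ = 8.32×10^5 m/s.
From r = mv/(qB₂), m = qB₂r/v = (2×1.60×10^-19)(0.503)(0.0415) / (8.32×10^5) = 8.02×10^-27 kg.
In atomic mass units: m = 8.02×10^-27 / 1.66×10^-27 = 4.83 u.

m ≈ 4.83 u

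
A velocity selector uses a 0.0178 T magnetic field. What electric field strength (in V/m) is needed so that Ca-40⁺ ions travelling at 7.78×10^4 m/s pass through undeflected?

E ≈ 1380 V/m

qE = qvB ⇒ E = vB = (7.78×10^4)(0.0178) = 1380 V/m.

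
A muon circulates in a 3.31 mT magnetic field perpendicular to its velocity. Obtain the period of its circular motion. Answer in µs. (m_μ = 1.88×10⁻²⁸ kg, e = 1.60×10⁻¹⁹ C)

T ≈ 2.23 µs

The cyclotron period is independent of speed: T = 2πm/(qB).
T = 2π(1.88×10^-28) / [(1×1.60×10^-19)(3.31×10^-3)] = 2.23×10^-6 s.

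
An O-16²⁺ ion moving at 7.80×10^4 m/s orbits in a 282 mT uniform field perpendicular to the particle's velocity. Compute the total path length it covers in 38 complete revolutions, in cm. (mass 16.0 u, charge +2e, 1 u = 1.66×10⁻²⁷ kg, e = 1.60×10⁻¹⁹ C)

r = mv/(qB) = 0.0230 m, so one revolution covers 2πr = 0.144 m.
In 38 revolutions: L = 38·2πr = 5.48 m.

L ≈ 548 cm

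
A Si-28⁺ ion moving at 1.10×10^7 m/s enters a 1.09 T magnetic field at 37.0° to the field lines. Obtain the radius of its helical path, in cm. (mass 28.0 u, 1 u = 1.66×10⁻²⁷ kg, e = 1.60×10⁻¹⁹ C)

Only the perpendicular component v⊥ = v sin37.0° = 6.62×10^6 m/s is bent by the field.
r = m v⊥ /(qB) = (4.65×10^-26)(6.62×10^6) / [(1×1.60×10^-19)(1.09)] = 1.76 m.

r ≈ 176 cm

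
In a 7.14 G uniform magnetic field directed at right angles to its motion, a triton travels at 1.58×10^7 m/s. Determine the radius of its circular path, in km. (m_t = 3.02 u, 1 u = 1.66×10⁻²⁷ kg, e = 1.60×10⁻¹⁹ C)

The magnetic force provides the centripetal force: qvB = mv²/r, so r = mv/(qB).
r = (5.01×10^-27 kg)(1.58×10^7 m/s) / [(1×1.60×10^-19 C)(7.14×10^-4 T)] = 693 m.

r ≈ 0.693 km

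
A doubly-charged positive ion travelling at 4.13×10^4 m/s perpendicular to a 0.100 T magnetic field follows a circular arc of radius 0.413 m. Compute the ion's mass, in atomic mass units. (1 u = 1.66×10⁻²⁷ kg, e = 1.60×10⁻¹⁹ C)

qvB = mv²/r ⇒ m = qBr/v.
m = (2×1.60×10^-19)(0.100)(0.413) / (4.13×10^4) = 3.20×10^-25 kg = 193 u.

m ≈ 193 u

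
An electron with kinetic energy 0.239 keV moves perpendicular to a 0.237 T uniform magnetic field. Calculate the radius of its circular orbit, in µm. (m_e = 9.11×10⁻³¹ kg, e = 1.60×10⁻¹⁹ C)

Convert the energy: K = 0.239 keV = 3.82×10^-17 J.
v = √(2K/m) = √(2·3.82×10^-17/9.11×10^-31) = 9.16×10^6 m/s.
r = mv/(qB) = (9.11×10^-31)(9.16×10^6) / [(1×1.60×10^-19)(0.237)] = 2.20×10^-4 m.

r ≈ 220 µm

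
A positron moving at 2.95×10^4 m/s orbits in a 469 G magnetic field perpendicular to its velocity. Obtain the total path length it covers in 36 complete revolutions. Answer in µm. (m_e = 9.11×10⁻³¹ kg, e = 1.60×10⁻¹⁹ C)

r = mv/(qB) = 3.58×10^-6 m, so one revolution covers 2πr = 2.25×10^-5 m.
In 36 revolutions: L = 36·2πr = 8.10×10^-4 m.

L ≈ 810 µm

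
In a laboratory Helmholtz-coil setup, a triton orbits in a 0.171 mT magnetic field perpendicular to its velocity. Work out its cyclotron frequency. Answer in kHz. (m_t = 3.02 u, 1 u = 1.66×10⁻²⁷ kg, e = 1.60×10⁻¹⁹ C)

f ≈ 0.869 kHz

f = qB/(2πm) = (1×1.60×10^-19)(1.71×10^-4) / [2π(5.01×10^-27)] = 869 Hz.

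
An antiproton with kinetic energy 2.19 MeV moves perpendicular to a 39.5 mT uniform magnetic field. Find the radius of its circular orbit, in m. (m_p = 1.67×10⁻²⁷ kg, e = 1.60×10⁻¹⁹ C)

r ≈ 5.41 m

Convert the energy: K = 2.19 MeV = 3.50×10^-13 J.
v = √(2K/m) = √(2·3.50×10^-13/1.67×10^-27) = 2.05×10^7 m/s.
r = mv/(qB) = (1.67×10^-27)(2.05×10^7) / [(1×1.60×10^-19)(0.0395)] = 5.41 m.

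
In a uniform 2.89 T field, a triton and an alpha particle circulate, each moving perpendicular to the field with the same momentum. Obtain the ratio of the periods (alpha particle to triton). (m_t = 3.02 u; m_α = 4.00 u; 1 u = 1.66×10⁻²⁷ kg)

T = 2πm/(qB) is independent of speed, so T₂/T₁ = (m₂/q₂)/(m₁/q₁).
T_{alpha particle}/T_{triton} = (6.64×10^-27/2e) / (5.01×10^-27/1e) = 0.662.

ratio ≈ 0.662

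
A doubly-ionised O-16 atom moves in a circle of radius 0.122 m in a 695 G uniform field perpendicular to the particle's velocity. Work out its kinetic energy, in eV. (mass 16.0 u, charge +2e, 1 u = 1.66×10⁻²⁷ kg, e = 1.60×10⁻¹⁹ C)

v = qBr/m = (2×1.60×10^-19)(0.0695)(0.122) / (2.66×10^-26) = 1.02×10^5 m/s.
K = ½mv² = 0.5·(2.66×10^-26)·(1.02×10^5)² = 1.39×10^-16 J = 866 eV.

K ≈ 866 eV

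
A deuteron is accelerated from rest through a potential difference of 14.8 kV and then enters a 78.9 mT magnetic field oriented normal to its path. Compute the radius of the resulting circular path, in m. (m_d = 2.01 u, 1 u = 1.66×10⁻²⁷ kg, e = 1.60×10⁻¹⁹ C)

r ≈ 0.315 m

The kinetic energy gained is K = qV = (1×1.60×10^-19)(1.48×10^4) = 2.37×10^-15 J.
v = √(2K/m) = 1.19×10^6 m/s.
r = mv/(qB) = (3.34×10^-27)(1.19×10^6) / [(1×1.60×10^-19)(0.0789)] = 0.315 m.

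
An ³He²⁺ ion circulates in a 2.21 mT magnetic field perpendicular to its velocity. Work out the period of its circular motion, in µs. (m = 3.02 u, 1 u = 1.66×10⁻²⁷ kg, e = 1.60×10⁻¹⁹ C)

T ≈ 44.5 µs

The cyclotron period is independent of speed: T = 2πm/(qB).
T = 2π(5.01×10^-27) / [(2×1.60×10^-19)(2.21×10^-3)] = 4.45×10^-5 s.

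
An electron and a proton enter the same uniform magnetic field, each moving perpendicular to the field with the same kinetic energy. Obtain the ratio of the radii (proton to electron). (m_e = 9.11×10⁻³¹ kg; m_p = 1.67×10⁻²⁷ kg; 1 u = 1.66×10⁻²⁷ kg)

r = √(2mK)/(qB) ⇒ at equal K, r ∝ √m/q.
r_{proton}/r_{electron} = 42.8.

ratio ≈ 42.8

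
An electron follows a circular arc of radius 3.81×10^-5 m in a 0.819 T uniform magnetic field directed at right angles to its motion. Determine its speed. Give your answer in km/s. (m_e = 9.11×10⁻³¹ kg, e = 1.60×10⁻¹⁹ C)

From qvB = mv²/r, v = qBr/m.
v = (1×1.60×10^-19)(0.819)(3.81×10^-5) / (9.11×10^-31) = 5.48×10^6 m/s.

v ≈ 5480 km/s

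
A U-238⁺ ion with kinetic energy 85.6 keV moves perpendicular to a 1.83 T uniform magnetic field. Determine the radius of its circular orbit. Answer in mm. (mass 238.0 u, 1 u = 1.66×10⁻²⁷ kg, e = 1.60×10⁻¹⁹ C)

r ≈ 355 mm

Convert the energy: K = 85.6 keV = 1.37×10^-14 J.
v = √(2K/m) = √(2·1.37×10^-14/3.95×10^-25) = 2.63×10^5 m/s.
r = mv/(qB) = (3.95×10^-25)(2.63×10^5) / [(1×1.60×10^-19)(1.83)] = 0.355 m.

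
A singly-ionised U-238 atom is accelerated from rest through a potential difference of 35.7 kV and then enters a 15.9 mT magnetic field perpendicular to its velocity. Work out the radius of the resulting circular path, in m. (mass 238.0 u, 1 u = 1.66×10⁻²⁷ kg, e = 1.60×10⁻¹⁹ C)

r ≈ 26.4 m

The kinetic energy gained is K = qV = (1×1.60×10^-19)(3.57×10^4) = 5.71×10^-15 J.
v = √(2K/m) = 1.70×10^5 m/s.
r = mv/(qB) = (3.95×10^-25)(1.70×10^5) / [(1×1.60×10^-19)(0.0159)] = 26.4 m.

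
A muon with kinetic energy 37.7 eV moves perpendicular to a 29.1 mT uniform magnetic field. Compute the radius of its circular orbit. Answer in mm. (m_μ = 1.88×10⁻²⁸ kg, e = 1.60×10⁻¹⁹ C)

Convert the energy: K = 37.7 eV = 6.03×10^-18 J.
v = √(2K/m) = √(2·6.03×10^-18/1.88×10^-28) = 2.53×10^5 m/s.
r = mv/(qB) = (1.88×10^-28)(2.53×10^5) / [(1×1.60×10^-19)(0.0291)] = 0.0102 m.

r ≈ 10.2 mm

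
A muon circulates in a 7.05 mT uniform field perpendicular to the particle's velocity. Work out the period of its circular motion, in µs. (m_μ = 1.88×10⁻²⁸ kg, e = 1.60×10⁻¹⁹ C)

The cyclotron period is independent of speed: T = 2πm/(qB).
T = 2π(1.88×10^-28) / [(1×1.60×10^-19)(7.05×10^-3)] = 1.05×10^-6 s.

T ≈ 1.05 µs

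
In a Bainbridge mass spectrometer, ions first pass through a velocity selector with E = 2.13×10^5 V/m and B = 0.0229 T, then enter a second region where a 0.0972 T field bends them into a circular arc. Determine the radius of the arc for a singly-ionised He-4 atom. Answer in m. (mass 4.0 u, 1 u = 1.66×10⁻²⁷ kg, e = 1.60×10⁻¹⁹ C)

The selector passes v = E/B = 2.13×10^5/0.0229 = 9.30×10^6 m/s.
In the deflection region, r = mv/(qB₂) = (6.64×10^-27)(9.30×10^6) / [(1×1.60×10^-19)(0.0972)] = 3.97 m.

r ≈ 3.97 m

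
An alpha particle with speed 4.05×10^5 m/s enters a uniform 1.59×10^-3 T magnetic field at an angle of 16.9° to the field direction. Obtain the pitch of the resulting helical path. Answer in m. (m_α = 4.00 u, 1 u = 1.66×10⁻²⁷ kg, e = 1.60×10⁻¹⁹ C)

The velocity component along B is v∥ = v cos16.9° = 3.88×10^5 m/s.
The cyclotron period T = 2πm/(qB) = 8.20×10^-5 s is set by m, q, B alone.
Pitch = v∥·T = (3.88×10^5)(8.20×10^-5) = 31.8 m.

pitch ≈ 31.8 m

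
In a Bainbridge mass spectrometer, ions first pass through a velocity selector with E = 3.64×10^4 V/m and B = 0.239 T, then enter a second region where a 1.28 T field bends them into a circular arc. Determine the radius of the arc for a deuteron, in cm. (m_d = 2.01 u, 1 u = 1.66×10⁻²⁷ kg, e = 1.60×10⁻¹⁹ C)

r ≈ 0.248 cm

The selector passes v = E/B = 3.64×10^4/0.239 = 1.52×10^5 m/s.
In the deflection region, r = mv/(qB₂) = (3.34×10^-27)(1.52×10^5) / [(1×1.60×10^-19)(1.28)] = 2.48×10^-3 m.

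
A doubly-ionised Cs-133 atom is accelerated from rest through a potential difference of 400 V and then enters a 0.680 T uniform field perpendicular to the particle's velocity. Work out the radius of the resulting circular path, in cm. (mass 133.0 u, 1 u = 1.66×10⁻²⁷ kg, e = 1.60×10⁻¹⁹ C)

r ≈ 3.45 cm

The kinetic energy gained is K = qV = (2×1.60×10^-19)(400) = 1.28×10^-16 J.
v = √(2K/m) = 3.41×10^4 m/s.
r = mv/(qB) = (2.21×10^-25)(3.41×10^4) / [(2×1.60×10^-19)(0.680)] = 0.0345 m.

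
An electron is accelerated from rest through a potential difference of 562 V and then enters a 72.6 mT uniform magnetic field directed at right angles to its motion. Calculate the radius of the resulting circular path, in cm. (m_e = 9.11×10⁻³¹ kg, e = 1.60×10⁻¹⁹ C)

The kinetic energy gained is K = qV = (1×1.60×10^-19)(562) = 8.99×10^-17 J.
v = √(2K/m) = 1.41×10^7 m/s.
r = mv/(qB) = (9.11×10^-31)(1.41×10^7) / [(1×1.60×10^-19)(0.0726)] = 1.10×10^-3 m.

r ≈ 0.110 cm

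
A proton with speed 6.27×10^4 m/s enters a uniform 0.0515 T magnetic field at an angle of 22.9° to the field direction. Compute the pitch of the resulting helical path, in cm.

The velocity component along B is v∥ = v cos22.9° = 5.78×10^4 m/s.
The cyclotron period T = 2πm/(qB) = 1.27×10^-6 s is set by m, q, B alone.
Pitch = v∥·T = (5.78×10^4)(1.27×10^-6) = 0.0736 m.

pitch ≈ 7.36 cm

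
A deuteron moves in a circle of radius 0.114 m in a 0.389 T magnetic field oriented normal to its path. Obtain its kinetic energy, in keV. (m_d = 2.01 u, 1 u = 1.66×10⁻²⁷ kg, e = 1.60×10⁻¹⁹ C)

K ≈ 47.2 keV

v = qBr/m = (1×1.60×10^-19)(0.389)(0.114) / (3.34×10^-27) = 2.13×10^6 m/s.
K = ½mv² = 0.5·(3.34×10^-27)·(2.13×10^6)² = 7.54×10^-15 J = 47.2 keV.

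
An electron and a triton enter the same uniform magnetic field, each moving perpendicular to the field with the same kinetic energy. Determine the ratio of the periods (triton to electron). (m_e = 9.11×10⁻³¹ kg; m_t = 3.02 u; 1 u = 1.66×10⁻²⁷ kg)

T = 2πm/(qB) is independent of speed, so T₂/T₁ = (m₂/q₂)/(m₁/q₁).
T_{triton}/T_{electron} = (5.01×10^-27/1e) / (9.11×10^-31/1e) = 5500.

ratio ≈ 5500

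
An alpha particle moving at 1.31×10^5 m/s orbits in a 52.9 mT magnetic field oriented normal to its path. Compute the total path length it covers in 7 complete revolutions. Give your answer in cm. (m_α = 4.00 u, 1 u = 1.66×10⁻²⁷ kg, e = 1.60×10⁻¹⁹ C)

r = mv/(qB) = 0.0514 m, so one revolution covers 2πr = 0.323 m.
In 7 revolutions: L = 7·2πr = 2.26 m.

L ≈ 226 cm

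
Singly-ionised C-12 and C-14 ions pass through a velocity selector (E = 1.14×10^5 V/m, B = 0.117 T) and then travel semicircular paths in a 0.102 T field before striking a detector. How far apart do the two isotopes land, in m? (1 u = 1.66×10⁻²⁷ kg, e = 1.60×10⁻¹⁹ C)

Δd ≈ 0.396 m

Both emerge at v = E/B₁ = 9.74×10^5 m/s.
r = mv/(qB₂), so r₁ = 1.189 m and r₂ = 1.388 m, giving Δr = 0.198 m.
After a semicircle each ion lands a diameter 2r from the entry slit, so the separation is 2Δr = 0.396 m.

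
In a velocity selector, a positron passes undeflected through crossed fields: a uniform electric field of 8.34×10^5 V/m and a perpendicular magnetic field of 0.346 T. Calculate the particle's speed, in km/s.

For zero net force, qE = qvB, so v = E/B.
v = (8.34×10^5) / (0.346) = 2.41×10^6 m/s.

v ≈ 2410 km/s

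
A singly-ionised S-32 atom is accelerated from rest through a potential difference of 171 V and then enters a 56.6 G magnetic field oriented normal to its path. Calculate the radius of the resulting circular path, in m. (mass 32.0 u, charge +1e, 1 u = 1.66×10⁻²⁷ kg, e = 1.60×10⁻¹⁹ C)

The kinetic energy gained is K = qV = (1×1.60×10^-19)(171) = 2.74×10^-17 J.
v = √(2K/m) = 3.21×10^4 m/s.
r = mv/(qB) = (5.31×10^-26)(3.21×10^4) / [(1×1.60×10^-19)(5.66×10^-3)] = 1.88 m.

r ≈ 1.88 m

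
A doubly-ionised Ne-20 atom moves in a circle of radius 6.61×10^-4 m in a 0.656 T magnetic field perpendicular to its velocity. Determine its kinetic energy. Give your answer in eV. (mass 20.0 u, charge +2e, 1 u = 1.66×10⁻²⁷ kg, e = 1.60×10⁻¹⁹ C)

v = qBr/m = (2×1.60×10^-19)(0.656)(6.61×10^-4) / (3.32×10^-26) = 4180 m/s.
K = ½mv² = 0.5·(3.32×10^-26)·(4180)² = 2.90×10^-19 J = 1.81 eV.

K ≈ 1.81 eV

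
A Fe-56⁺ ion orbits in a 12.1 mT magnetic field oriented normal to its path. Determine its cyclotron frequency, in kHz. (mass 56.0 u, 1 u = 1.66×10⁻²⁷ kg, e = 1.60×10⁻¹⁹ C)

f ≈ 3.31 kHz

f = qB/(2πm) = (1×1.60×10^-19)(0.0121) / [2π(9.30×10^-26)] = 3310 Hz.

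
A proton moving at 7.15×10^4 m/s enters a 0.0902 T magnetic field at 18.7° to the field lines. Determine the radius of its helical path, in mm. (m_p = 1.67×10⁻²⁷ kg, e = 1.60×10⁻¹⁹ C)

Only the perpendicular component v⊥ = v sin18.7° = 2.29×10^4 m/s is bent by the field.
r = m v⊥ /(qB) = (1.67×10^-27)(2.29×10^4) / [(1×1.60×10^-19)(0.0902)] = 2.65×10^-3 m.

r ≈ 2.65 mm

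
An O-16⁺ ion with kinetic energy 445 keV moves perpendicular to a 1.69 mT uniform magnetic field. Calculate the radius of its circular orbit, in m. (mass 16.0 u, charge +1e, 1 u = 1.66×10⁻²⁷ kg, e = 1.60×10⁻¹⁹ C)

Convert the energy: K = 445 keV = 7.12×10^-14 J.
v = √(2K/m) = √(2·7.12×10^-14/2.66×10^-26) = 2.32×10^6 m/s.
r = mv/(qB) = (2.66×10^-26)(2.32×10^6) / [(1×1.60×10^-19)(1.69×10^-3)] = 227 m.

r ≈ 227 m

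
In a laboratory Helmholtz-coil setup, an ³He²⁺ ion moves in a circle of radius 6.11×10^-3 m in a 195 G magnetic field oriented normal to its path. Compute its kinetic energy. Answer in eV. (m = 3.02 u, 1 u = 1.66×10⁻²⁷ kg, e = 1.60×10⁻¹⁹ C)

v = qBr/m = (2×1.60×10^-19)(0.0195)(6.11×10^-3) / (5.01×10^-27) = 7610 m/s.
K = ½mv² = 0.5·(5.01×10^-27)·(7610)² = 1.45×10^-19 J = 0.906 eV.

K ≈ 0.906 eV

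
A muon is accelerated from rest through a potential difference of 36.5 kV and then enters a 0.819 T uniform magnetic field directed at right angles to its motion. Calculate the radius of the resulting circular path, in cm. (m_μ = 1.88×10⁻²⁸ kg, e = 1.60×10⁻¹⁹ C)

The kinetic energy gained is K = qV = (1×1.60×10^-19)(3.65×10^4) = 5.84×10^-15 J.
v = √(2K/m) = 7.88×10^6 m/s.
r = mv/(qB) = (1.88×10^-28)(7.88×10^6) / [(1×1.60×10^-19)(0.819)] = 0.0113 m.

r ≈ 1.13 cm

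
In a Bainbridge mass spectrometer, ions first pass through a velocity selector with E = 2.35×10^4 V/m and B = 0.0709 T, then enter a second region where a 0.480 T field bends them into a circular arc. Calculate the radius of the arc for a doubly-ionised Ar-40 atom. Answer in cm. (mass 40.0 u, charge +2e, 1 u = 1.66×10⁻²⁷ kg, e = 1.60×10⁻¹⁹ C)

The selector passes v = E/B = 2.35×10^4/0.0709 = 3.31×10^5 m/s.
In the deflection region, r = mv/(qB₂) = (6.64×10^-26)(3.31×10^5) / [(2×1.60×10^-19)(0.480)] = 0.143 m.

r ≈ 14.3 cm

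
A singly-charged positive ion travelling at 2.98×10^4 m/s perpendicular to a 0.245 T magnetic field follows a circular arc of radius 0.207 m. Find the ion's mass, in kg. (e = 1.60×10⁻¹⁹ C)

m ≈ 2.72×10^-25 kg

qvB = mv²/r ⇒ m = qBr/v.
m = (1×1.60×10^-19)(0.245)(0.207) / (2.98×10^4) = 2.72×10^-25 kg.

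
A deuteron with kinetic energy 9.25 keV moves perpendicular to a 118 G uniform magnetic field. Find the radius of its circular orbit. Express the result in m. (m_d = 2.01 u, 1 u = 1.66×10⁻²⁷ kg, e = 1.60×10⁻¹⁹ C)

Convert the energy: K = 9.25 keV = 1.48×10^-15 J.
v = √(2K/m) = √(2·1.48×10^-15/3.34×10^-27) = 9.42×10^5 m/s.
r = mv/(qB) = (3.34×10^-27)(9.42×10^5) / [(1×1.60×10^-19)(0.0118)] = 1.66 m.

r ≈ 1.66 m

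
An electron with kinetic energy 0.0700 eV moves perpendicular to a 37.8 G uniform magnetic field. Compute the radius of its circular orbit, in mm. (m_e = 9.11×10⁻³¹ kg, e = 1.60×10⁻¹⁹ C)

r ≈ 0.236 mm

Convert the energy: K = 0.0700 eV = 1.12×10^-20 J.
v = √(2K/m) = √(2·1.12×10^-20/9.11×10^-31) = 1.57×10^5 m/s.
r = mv/(qB) = (9.11×10^-31)(1.57×10^5) / [(1×1.60×10^-19)(3.78×10^-3)] = 2.36×10^-4 m.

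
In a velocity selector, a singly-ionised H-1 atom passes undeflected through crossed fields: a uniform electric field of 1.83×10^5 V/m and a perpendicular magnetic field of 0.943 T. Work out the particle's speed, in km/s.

For zero net force, qE = qvB, so v = E/B.
v = (1.83×10^5) / (0.943) = 1.94×10^5 m/s.

v ≈ 194 km/s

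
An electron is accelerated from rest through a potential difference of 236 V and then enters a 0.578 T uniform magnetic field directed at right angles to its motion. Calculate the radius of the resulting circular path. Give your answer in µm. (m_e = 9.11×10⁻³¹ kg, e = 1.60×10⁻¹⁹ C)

The kinetic energy gained is K = qV = (1×1.60×10^-19)(236) = 3.78×10^-17 J.
v = √(2K/m) = 9.10×10^6 m/s.
r = mv/(qB) = (9.11×10^-31)(9.10×10^6) / [(1×1.60×10^-19)(0.578)] = 8.97×10^-5 m.

r ≈ 89.7 µm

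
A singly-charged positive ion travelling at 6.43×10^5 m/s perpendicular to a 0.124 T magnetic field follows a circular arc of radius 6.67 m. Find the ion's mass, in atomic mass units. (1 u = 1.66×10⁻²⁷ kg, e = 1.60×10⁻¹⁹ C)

qvB = mv²/r ⇒ m = qBr/v.
m = (1×1.60×10^-19)(0.124)(6.67) / (6.43×10^5) = 2.06×10^-25 kg = 124 u.

m ≈ 124 u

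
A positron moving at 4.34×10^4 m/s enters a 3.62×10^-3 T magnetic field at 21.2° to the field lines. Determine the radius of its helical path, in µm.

Only the perpendicular component v⊥ = v sin21.2° = 1.57×10^4 m/s is bent by the field.
r = m v⊥ /(qB) = (9.11×10^-31)(1.57×10^4) / [(1×1.60×10^-19)(3.62×10^-3)] = 2.47×10^-5 m.

r ≈ 24.7 µm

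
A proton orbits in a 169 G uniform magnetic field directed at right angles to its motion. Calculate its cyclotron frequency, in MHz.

f ≈ 0.258 MHz

f = qB/(2πm) = (1×1.60×10^-19)(0.0169) / [2π(1.67×10^-27)] = 2.58×10^5 Hz.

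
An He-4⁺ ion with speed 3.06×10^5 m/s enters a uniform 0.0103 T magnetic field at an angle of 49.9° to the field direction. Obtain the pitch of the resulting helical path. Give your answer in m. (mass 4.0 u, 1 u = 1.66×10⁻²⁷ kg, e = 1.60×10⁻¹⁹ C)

pitch ≈ 4.99 m

The velocity component along B is v∥ = v cos49.9° = 1.97×10^5 m/s.
The cyclotron period T = 2πm/(qB) = 2.53×10^-5 s is set by m, q, B alone.
Pitch = v∥·T = (1.97×10^5)(2.53×10^-5) = 4.99 m.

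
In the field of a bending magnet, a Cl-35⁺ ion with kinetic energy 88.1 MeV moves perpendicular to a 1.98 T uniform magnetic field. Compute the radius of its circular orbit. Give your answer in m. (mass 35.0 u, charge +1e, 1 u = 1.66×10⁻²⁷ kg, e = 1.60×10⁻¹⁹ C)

r ≈ 4.04 m

Convert the energy: K = 88.1 MeV = 1.41×10^-11 J.
v = √(2K/m) = √(2·1.41×10^-11/5.81×10^-26) = 2.20×10^7 m/s.
r = mv/(qB) = (5.81×10^-26)(2.20×10^7) / [(1×1.60×10^-19)(1.98)] = 4.04 m.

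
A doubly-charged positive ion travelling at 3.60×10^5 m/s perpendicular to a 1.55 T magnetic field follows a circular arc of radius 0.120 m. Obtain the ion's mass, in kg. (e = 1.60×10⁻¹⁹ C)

qvB = mv²/r ⇒ m = qBr/v.
m = (2×1.60×10^-19)(1.55)(0.120) / (3.60×10^5) = 1.65×10^-25 kg.

m ≈ 1.65×10^-25 kg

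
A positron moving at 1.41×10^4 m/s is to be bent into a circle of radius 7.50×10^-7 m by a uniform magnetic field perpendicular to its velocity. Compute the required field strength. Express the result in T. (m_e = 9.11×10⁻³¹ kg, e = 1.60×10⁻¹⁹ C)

qvB = mv²/r gives B = mv/(qr).
B = (9.11×10^-31)(1.41×10^4) / [(1×1.60×10^-19)(7.50×10^-7)] = 0.107 T.

B ≈ 0.107 T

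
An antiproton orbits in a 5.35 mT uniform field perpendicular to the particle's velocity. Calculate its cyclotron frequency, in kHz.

f ≈ 81.6 kHz

f = qB/(2πm) = (1×1.60×10^-19)(5.35×10^-3) / [2π(1.67×10^-27)] = 8.16×10^4 Hz.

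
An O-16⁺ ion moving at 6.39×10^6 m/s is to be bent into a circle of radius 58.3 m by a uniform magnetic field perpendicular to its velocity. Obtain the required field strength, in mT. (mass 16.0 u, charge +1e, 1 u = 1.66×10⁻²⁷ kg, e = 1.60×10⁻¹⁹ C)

B ≈ 18.2 mT

qvB = mv²/r gives B = mv/(qr).
B = (2.66×10^-26)(6.39×10^6) / [(1×1.60×10^-19)(58.3)] = 0.0182 T.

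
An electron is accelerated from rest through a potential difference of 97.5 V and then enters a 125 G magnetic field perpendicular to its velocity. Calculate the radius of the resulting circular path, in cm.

r ≈ 0.267 cm

The kinetic energy gained is K = qV = (1×1.60×10^-19)(97.5) = 1.56×10^-17 J.
v = √(2K/m) = 5.85×10^6 m/s.
r = mv/(qB) = (9.11×10^-31)(5.85×10^6) / [(1×1.60×10^-19)(0.0125)] = 2.67×10^-3 m.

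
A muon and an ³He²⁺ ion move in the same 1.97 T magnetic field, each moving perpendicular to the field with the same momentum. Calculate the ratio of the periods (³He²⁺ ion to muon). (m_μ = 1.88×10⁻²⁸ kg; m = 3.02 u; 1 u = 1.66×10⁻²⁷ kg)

ratio ≈ 13.3

T = 2πm/(qB) is independent of speed, so T₂/T₁ = (m₂/q₂)/(m₁/q₁).
T_{³He²⁺ ion}/T_{muon} = (5.01×10^-27/2e) / (1.88×10^-28/1e) = 13.3.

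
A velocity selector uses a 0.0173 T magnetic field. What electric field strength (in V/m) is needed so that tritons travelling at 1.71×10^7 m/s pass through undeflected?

E ≈ 2.96×10^5 V/m

qE = qvB ⇒ E = vB = (1.71×10^7)(0.0173) = 2.96×10^5 V/m.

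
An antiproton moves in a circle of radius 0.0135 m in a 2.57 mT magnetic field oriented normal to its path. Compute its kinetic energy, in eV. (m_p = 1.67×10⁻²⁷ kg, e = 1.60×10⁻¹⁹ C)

K ≈ 0.0577 eV

v = qBr/m = (1×1.60×10^-19)(2.57×10^-3)(0.0135) / (1.67×10^-27) = 3320 m/s.
K = ½mv² = 0.5·(1.67×10^-27)·(3320)² = 9.23×10^-21 J = 0.0577 eV.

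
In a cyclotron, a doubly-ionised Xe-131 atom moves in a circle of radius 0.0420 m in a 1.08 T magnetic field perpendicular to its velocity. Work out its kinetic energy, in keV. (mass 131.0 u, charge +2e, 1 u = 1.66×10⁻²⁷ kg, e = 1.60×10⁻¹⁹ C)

v = qBr/m = (2×1.60×10^-19)(1.08)(0.0420) / (2.17×10^-25) = 6.67×10^4 m/s.
K = ½mv² = 0.5·(2.17×10^-25)·(6.67×10^4)² = 4.84×10^-16 J = 3.03 keV.

K ≈ 3.03 keV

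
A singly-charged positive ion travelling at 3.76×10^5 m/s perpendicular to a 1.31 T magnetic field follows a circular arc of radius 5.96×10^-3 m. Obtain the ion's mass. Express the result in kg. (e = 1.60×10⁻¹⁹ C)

m ≈ 3.32×10^-27 kg

qvB = mv²/r ⇒ m = qBr/v.
m = (1×1.60×10^-19)(1.31)(5.96×10^-3) / (3.76×10^5) = 3.32×10^-27 kg.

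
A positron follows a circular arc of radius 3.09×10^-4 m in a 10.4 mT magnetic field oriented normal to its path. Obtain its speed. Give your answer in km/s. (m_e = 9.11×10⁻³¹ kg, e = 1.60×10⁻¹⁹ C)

v ≈ 564 km/s

From qvB = mv²/r, v = qBr/m.
v = (1×1.60×10^-19)(0.0104)(3.09×10^-4) / (9.11×10^-31) = 5.64×10^5 m/s.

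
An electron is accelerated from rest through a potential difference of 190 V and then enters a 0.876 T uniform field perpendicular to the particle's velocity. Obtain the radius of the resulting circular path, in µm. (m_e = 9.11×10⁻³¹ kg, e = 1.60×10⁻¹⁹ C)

r ≈ 53.1 µm

The kinetic energy gained is K = qV = (1×1.60×10^-19)(190) = 3.04×10^-17 J.
v = √(2K/m) = 8.17×10^6 m/s.
r = mv/(qB) = (9.11×10^-31)(8.17×10^6) / [(1×1.60×10^-19)(0.876)] = 5.31×10^-5 m.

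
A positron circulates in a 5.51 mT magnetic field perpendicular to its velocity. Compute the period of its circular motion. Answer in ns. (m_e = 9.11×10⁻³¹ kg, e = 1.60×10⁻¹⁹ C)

T ≈ 6.49 ns

The cyclotron period is independent of speed: T = 2πm/(qB).
T = 2π(9.11×10^-31) / [(1×1.60×10^-19)(5.51×10^-3)] = 6.49×10^-9 s.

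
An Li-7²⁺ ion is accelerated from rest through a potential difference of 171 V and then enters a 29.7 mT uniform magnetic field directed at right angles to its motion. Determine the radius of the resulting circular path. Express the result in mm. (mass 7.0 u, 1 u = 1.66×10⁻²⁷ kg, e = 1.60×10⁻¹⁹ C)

The kinetic energy gained is K = qV = (2×1.60×10^-19)(171) = 5.47×10^-17 J.
v = √(2K/m) = 9.70×10^4 m/s.
r = mv/(qB) = (1.16×10^-26)(9.70×10^4) / [(2×1.60×10^-19)(0.0297)] = 0.119 m.

r ≈ 119 mm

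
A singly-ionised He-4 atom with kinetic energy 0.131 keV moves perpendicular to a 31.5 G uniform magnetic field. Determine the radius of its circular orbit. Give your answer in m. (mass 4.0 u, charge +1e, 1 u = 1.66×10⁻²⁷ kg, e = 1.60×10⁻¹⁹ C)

Convert the energy: K = 0.131 keV = 2.10×10^-17 J.
v = √(2K/m) = √(2·2.10×10^-17/6.64×10^-27) = 7.95×10^4 m/s.
r = mv/(qB) = (6.64×10^-27)(7.95×10^4) / [(1×1.60×10^-19)(3.15×10^-3)] = 1.05 m.

r ≈ 1.05 m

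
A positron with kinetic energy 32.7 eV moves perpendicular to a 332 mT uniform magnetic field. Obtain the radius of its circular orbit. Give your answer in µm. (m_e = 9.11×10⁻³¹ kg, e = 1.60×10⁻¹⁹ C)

r ≈ 58.1 µm

Convert the energy: K = 32.7 eV = 5.23×10^-18 J.
v = √(2K/m) = √(2·5.23×10^-18/9.11×10^-31) = 3.39×10^6 m/s.
r = mv/(qB) = (9.11×10^-31)(3.39×10^6) / [(1×1.60×10^-19)(0.332)] = 5.81×10^-5 m.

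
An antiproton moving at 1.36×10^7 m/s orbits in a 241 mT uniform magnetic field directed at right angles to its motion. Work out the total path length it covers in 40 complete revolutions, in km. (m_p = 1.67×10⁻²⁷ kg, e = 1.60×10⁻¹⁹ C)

L ≈ 0.148 km

r = mv/(qB) = 0.589 m, so one revolution covers 2πr = 3.70 m.
In 40 revolutions: L = 40·2πr = 148 m.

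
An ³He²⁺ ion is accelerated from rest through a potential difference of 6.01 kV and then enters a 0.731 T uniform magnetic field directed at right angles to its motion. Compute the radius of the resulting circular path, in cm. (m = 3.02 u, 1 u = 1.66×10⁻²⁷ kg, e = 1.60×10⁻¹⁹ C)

r ≈ 1.88 cm

The kinetic energy gained is K = qV = (2×1.60×10^-19)(6010) = 1.92×10^-15 J.
v = √(2K/m) = 8.76×10^5 m/s.
r = mv/(qB) = (5.01×10^-27)(8.76×10^5) / [(2×1.60×10^-19)(0.731)] = 0.0188 m.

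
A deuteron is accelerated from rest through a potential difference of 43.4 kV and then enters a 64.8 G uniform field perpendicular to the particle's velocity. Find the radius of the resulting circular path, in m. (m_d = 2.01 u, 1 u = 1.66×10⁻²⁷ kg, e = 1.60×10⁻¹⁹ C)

r ≈ 6.57 m

The kinetic energy gained is K = qV = (1×1.60×10^-19)(4.34×10^4) = 6.94×10^-15 J.
v = √(2K/m) = 2.04×10^6 m/s.
r = mv/(qB) = (3.34×10^-27)(2.04×10^6) / [(1×1.60×10^-19)(6.48×10^-3)] = 6.57 m.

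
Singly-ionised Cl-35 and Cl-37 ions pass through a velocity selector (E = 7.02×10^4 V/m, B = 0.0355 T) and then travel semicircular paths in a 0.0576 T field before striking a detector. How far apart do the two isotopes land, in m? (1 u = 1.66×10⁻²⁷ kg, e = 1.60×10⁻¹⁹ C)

Both emerge at v = E/B₁ = 1.98×10^6 m/s.
r = mv/(qB₂), so r₁ = 12.466 m and r₂ = 13.179 m, giving Δr = 0.712 m.
After a semicircle each ion lands a diameter 2r from the entry slit, so the separation is 2Δr = 1.42 m.

Δd ≈ 1.42 m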